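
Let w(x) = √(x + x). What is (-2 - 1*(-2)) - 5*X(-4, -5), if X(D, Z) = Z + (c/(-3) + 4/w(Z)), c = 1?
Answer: 80/3 + 2*I*√10 ≈ 26.667 + 6.3246*I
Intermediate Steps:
w(x) = √2*√x (w(x) = √(2*x) = √2*√x)
X(D, Z) = -⅓ + Z + 2*√2/√Z (X(D, Z) = Z + (1/(-3) + 4/((√2*√Z))) = Z + (1*(-⅓) + 4*(√2/(2*√Z))) = Z + (-⅓ + 2*√2/√Z) = -⅓ + Z + 2*√2/√Z)
(-2 - 1*(-2)) - 5*X(-4, -5) = (-2 - 1*(-2)) - 5*(-⅓ - 5 + 2*√2/√(-5)) = (-2 + 2) - 5*(-⅓ - 5 + 2*√2*(-I*√5/5)) = 0 - 5*(-⅓ - 5 - 2*I*√10/5) = 0 - 5*(-16/3 - 2*I*√10/5) = 0 + (80/3 + 2*I*√10) = 80/3 + 2*I*√10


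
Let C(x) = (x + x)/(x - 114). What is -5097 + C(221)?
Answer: -544937/107 ≈ -5092.9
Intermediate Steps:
C(x) = 2*x/(-114 + x) (C(x) = (2*x)/(-114 + x) = 2*x/(-114 + x))
-5097 + C(221) = -5097 + 2*221/(-114 + 221) = -5097 + 2*221/107 = -5097 + 2*221*(1/107) = -5097 + 442/107 = -544937/107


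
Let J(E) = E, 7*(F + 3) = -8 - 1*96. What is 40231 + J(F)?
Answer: 281492/7 ≈ 40213.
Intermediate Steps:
F = -125/7 (F = -3 + (-8 - 1*96)/7 = -3 + (-8 - 96)/7 = -3 + (1/7)*(-104) = -3 - 104/7 = -125/7 ≈ -17.857)
40231 + J(F) = 40231 - 125/7 = 281492/7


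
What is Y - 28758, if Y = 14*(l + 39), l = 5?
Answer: -28142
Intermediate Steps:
Y = 616 (Y = 14*(5 + 39) = 14*44 = 616)
Y - 28758 = 616 - 28758 = -28142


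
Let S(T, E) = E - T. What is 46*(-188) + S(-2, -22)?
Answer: -8668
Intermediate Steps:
46*(-188) + S(-2, -22) = 46*(-188) + (-22 - 1*(-2)) = -8648 + (-22 + 2) = -8648 - 20 = -8668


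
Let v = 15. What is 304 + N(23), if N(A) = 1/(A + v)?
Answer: 11553/38 ≈ 304.03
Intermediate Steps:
N(A) = 1/(15 + A) (N(A) = 1/(A + 15) = 1/(15 + A))
304 + N(23) = 304 + 1/(15 + 23) = 304 + 1/38 = 11553/38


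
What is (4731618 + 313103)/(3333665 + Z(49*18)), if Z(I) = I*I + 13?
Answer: 458611/373782 ≈ 1.2269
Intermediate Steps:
Z(I) = 13 + I² (Z(I) = I² + 13 = 13 + I²)
(4731618 + 313103)/(3333665 + Z(49*18)) = (4731618 + 313103)/(3333665 + (13 + (49*18)²)) = 5044721/(3333665 + (13 + 882²)) = 5044721/(3333665 + (13 + 777924)) = 5044721/(3333665 + 777937) = 5044721/4111602 = 5044721*(1/4111602) = 458611/373782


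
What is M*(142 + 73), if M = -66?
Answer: -14190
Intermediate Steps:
M*(142 + 73) = -66*(142 + 73) = -66*215 = -14190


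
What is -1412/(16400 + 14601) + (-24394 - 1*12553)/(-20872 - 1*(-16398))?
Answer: 1139076659/138698474 ≈ 8.2126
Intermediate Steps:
-1412/(16400 + 14601) + (-24394 - 1*12553)/(-20872 - 1*(-16398)) = -1412/31001 + (-24394 - 12553)/(-20872 + 16398) = -1412*1/31001 - 36947/(-4474) = -1412/31001 - 36947*(-1/4474) = -1412/31001 + 36947/4474 = 1139076659/138698474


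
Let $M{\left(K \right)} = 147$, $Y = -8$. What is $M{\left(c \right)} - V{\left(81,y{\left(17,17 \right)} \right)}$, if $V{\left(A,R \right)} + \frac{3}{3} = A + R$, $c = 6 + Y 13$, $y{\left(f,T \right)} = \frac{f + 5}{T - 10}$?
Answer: $\frac{447}{7} \approx 63.857$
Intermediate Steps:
$y{\left(f,T \right)} = \frac{5 + f}{-10 + T}$
$c = -98$ ($c = 6 - 104 = -98$)
$V{\left(A,R \right)} = -1 + A + R$ ($V{\left(A,R \right)} = -1 + \left(A + R\right) = -1 + A + R$)
$M{\left(c \right)} - V{\left(81,y{\left(17,17 \right)} \right)} = 147 - \left(-1 + 81 + \frac{5 + 17}{-10 + 17}\right) = 147 - \left(-1 + 81 + \frac{1}{7} \cdot 22\right) = 147 - \left(-1 + 81 + \frac{22}{7}\right) = 147 - \frac{582}{7} = \frac{447}{7}$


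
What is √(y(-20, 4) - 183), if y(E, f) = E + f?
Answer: I*√199 ≈ 14.107*I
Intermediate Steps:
√(y(-20, 4) - 183) = √((-20 + 4) - 183) = √(-16 - 183) = √(-199) = I*√199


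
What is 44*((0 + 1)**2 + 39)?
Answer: 1760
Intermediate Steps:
44*((0 + 1)**2 + 39) = 44*(1**2 + 39) = 44*(1 + 39) = 44*40 = 1760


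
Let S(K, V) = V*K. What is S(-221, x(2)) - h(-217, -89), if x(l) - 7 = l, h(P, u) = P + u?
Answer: -1683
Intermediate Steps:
x(l) = 7 + l
S(K, V) = K*V
S(-221, x(2)) - h(-217, -89) = -221*(7 + 2) - (-217 - 89) = -221*9 - 1*(-306) = -1989 + 306 = -1683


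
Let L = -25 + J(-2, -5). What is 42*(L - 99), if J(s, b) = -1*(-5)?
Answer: -4998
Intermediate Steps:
J(s, b) = 5
L = -20 (L = -25 + 5 = -20)
42*(L - 99) = 42*(-20 - 99) = 42*(-119) = -4998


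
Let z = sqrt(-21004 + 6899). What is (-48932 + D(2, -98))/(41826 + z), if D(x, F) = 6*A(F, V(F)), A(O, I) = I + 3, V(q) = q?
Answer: -2070470652/1749428381 + 49502*I*sqrt(14105)/1749428381 ≈ -1.1835 + 0.0033606*I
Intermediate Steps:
z = I*sqrt(14105) (z = sqrt(-14105) = I*sqrt(14105) ≈ 118.76*I)
A(O, I) = 3 + I
D(x, F) = 18 + 6*F (D(x, F) = 6*(3 + F) = 18 + 6*F)
(-48932 + D(2, -98))/(41826 + z) = (-48932 + (18 + 6*(-98)))/(41826 + I*sqrt(14105)) = (-48932 + (18 - 588))/(41826 + I*sqrt(14105)) = (-48932 - 570)/(41826 + I*sqrt(14105)) = -49502/(41826 + I*sqrt(14105))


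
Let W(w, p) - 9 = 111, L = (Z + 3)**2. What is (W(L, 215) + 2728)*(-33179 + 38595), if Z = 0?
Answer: 15424768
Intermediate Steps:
L = 9 (L = (0 + 3)**2 = 3**2 = 9)
W(w, p) = 120 (W(w, p) = 9 + 111 = 120)
(W(L, 215) + 2728)*(-33179 + 38595) = (120 + 2728)*(-33179 + 38595) = 2848*5416 = 15424768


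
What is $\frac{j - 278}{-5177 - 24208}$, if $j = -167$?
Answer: $\frac{89}{5877} \approx 0.015144$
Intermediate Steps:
$\frac{j - 278}{-5177 - 24208} = \frac{-167 - 278}{-5177 - 24208} = - \frac{445}{-29385} = \left(-445\right) \left(- \frac{1}{29385}\right) = \frac{89}{5877}$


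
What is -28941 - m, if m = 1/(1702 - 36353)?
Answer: -1002834590/34651 ≈ -28941.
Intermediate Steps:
m = -1/34651 (m = 1/(-34651) = -1/34651 ≈ -2.8859e-5)
-28941 - m = -28941 - 1*(-1/34651) = -28941 + 1/34651 = -1002834590/34651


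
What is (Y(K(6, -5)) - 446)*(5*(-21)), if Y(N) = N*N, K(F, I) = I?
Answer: 44205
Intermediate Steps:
Y(N) = N²
(Y(K(6, -5)) - 446)*(5*(-21)) = ((-5)² - 446)*(5*(-21)) = (25 - 446)*(-105) = -421*(-105) = 44205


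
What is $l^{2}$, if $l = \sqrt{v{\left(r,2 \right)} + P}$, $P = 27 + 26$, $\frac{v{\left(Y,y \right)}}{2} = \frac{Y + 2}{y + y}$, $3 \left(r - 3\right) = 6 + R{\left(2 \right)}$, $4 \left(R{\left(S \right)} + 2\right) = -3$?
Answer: $\frac{1345}{24} \approx 56.042$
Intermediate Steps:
$R{\left(S \right)} = - \frac{11}{4}$ ($R{\left(S \right)} = -2 + \frac{1}{4} \left(-3\right) = -2 - \frac{3}{4} = - \frac{11}{4}$)
$r = \frac{49}{12}$ ($r = 3 + \frac{6 - \frac{11}{4}}{3} = 3 + \frac{1}{3} \cdot \frac{13}{4} = 3 + \frac{13}{12} = \frac{49}{12} \approx 4.0833$)
$v{\left(Y,y \right)} = \frac{2 + Y}{y}$ ($v{\left(Y,y \right)} = 2 \frac{Y + 2}{y + y} = 2 \frac{2 + Y}{2 y} = \frac{2 + Y}{y}$)
$P = 53$
$l = \frac{\sqrt{8070}}{12}$ ($l = \sqrt{\frac{2 + \frac{49}{12}}{2} + 53} = \sqrt{\frac{1}{2} \cdot \frac{73}{12} + 53} = \sqrt{\frac{73}{24} + 53} = \sqrt{\frac{1345}{24}} = \frac{\sqrt{8070}}{12} \approx 7.4861$)
$l^{2} = \left(\frac{\sqrt{8070}}{12}\right)^{2} = \frac{1345}{24}$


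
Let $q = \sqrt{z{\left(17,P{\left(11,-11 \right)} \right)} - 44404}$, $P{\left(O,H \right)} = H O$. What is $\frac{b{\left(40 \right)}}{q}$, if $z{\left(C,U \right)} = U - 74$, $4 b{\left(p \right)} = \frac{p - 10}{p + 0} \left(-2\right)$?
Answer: $\frac{3 i \sqrt{44599}}{356792} \approx 0.0017757 i$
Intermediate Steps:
$b{\left(p \right)} = - \frac{-10 + p}{2 p}$ ($b{\left(p \right)} = \frac{\frac{p - 10}{p + 0} \left(-2\right)}{4} = \frac{\frac{-10 + p}{p} \left(-2\right)}{4} = \frac{\left(-2\right) \frac{1}{p} \left(-10 + p\right)}{4} = - \frac{-10 + p}{2 p}$)
$z{\left(C,U \right)} = -74 + U$ ($z{\left(C,U \right)} = U - 74 = -74 + U$)
$q = i \sqrt{44599}$ ($q = \sqrt{\left(-74 - 121\right) - 44404} = \sqrt{-195 - 44404} = \sqrt{-44599} = i \sqrt{44599} \approx 211.18 i$)
$\frac{b{\left(40 \right)}}{q} = \frac{\frac{1}{2} \cdot \frac{1}{40} \left(10 - 40\right)}{i \sqrt{44599}} = \frac{1}{2} \cdot \frac{1}{40} \left(10 - 40\right) \left(- \frac{i \sqrt{44599}}{44599}\right) = \frac{1}{2} \cdot \frac{1}{40} \left(-30\right) \left(- \frac{i \sqrt{44599}}{44599}\right) = - \frac{3 \left(- \frac{i \sqrt{44599}}{44599}\right)}{8} = \frac{3 i \sqrt{44599}}{356792}$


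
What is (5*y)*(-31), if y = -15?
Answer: 2325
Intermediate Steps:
(5*y)*(-31) = (5*(-15))*(-31) = -75*(-31) = 2325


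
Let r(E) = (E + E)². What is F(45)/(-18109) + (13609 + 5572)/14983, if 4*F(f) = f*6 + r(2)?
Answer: 53273453/41742638 ≈ 1.2762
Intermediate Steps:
r(E) = 4*E² (r(E) = (2*E)² = 4*E²)
F(f) = 4 + 3*f/2 (F(f) = (f*6 + 4*2²)/4 = (6*f + 4*4)/4 = (6*f + 16)/4 = (16 + 6*f)/4 = 4 + 3*f/2)
F(45)/(-18109) + (13609 + 5572)/14983 = (4 + (3/2)*45)/(-18109) + (13609 + 5572)/14983 = (4 + 135/2)*(-1/18109) + 19181*(1/14983) = (143/2)*(-1/18109) + 19181/14983 = -11/2786 + 19181/14983 = 53273453/41742638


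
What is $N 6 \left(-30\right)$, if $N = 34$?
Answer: $-6120$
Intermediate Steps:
$N 6 \left(-30\right) = 34 \cdot 6 \left(-30\right) = 204 \left(-30\right) = -6120$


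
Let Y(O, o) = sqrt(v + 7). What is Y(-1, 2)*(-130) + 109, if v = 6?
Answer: 109 - 130*sqrt(13) ≈ -359.72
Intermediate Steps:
Y(O, o) = sqrt(13) (Y(O, o) = sqrt(6 + 7) = sqrt(13))
Y(-1, 2)*(-130) + 109 = sqrt(13)*(-130) + 109 = -130*sqrt(13) + 109 = 109 - 130*sqrt(13)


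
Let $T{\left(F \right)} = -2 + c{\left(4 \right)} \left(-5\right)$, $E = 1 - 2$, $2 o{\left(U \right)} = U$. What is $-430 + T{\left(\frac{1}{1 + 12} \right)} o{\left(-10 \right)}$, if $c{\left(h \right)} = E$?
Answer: $-445$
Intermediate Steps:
$o{\left(U \right)} = \frac{U}{2}$
$E = -1$ ($E = 1 - 2 = -1$)
$c{\left(h \right)} = -1$
$T{\left(F \right)} = 3$ ($T{\left(F \right)} = -2 - -5 = -2 + 5 = 3$)
$-430 + T{\left(\frac{1}{1 + 12} \right)} o{\left(-10 \right)} = -430 + 3 \cdot \frac{1}{2} \left(-10\right) = -430 + 3 \left(-5\right) = -430 - 15 = -445$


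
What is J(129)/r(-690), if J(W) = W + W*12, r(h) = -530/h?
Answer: 115713/53 ≈ 2183.3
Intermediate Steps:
J(W) = 13*W (J(W) = W + 12*W = 13*W)
J(129)/r(-690) = (13*129)/((-530/(-690))) = 1677/((-530*(-1/690))) = 1677/(53/69) = 1677*(69/53) = 115713/53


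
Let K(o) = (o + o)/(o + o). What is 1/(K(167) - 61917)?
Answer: -1/61916 ≈ -1.6151e-5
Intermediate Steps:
K(o) = 1 (K(o) = (2*o)/((2*o)) = (2*o)*(1/(2*o)) = 1)
1/(K(167) - 61917) = 1/(1 - 61917) = 1/(-61916) = -1/61916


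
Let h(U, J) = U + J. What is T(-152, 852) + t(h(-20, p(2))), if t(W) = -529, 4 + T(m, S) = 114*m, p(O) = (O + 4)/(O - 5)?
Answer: -17861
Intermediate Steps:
p(O) = (4 + O)/(-5 + O)
h(U, J) = J + U
T(m, S) = -4 + 114*m
T(-152, 852) + t(h(-20, p(2))) = (-4 + 114*(-152)) - 529 = (-4 - 17328) - 529 = -17332 - 529 = -17861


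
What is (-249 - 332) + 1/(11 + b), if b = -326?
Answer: -183016/315 ≈ -581.00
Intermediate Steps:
(-249 - 332) + 1/(11 + b) = (-249 - 332) + 1/(11 - 326) = -581 + 1/(-315) = -581 - 1/315 = -183016/315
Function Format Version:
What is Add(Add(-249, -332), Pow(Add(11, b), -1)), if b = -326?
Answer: Rational(-183016, 315) ≈ -581.00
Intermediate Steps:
Add(Add(-249, -332), Pow(Add(11, b), -1)) = Add(Add(-249, -332), Pow(Add(11, -326), -1)) = Add(-581, Pow(-315, -1)) = Add(-581, Rational(-1, 315)) = Rational(-183016, 315)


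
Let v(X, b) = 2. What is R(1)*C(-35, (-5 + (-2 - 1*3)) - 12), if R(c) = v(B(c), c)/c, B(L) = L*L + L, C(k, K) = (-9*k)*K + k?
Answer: -13930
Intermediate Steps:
C(k, K) = k - 9*K*k (C(k, K) = -9*K*k + k = k - 9*K*k)
B(L) = L + L² (B(L) = L² + L = L + L²)
R(c) = 2/c
R(1)*C(-35, (-5 + (-2 - 1*3)) - 12) = (2/1)*(-35*(1 - 9*((-5 + (-2 - 1*3)) - 12))) = (2*1)*(-35*(1 - 9*((-5 + (-2 - 3)) - 12))) = 2*(-35*(1 - 9*((-5 - 5) - 12))) = 2*(-35*(1 - 9*(-10 - 12))) = 2*(-35*(1 - 9*(-22))) = 2*(-35*(1 + 198)) = 2*(-35*199) = 2*(-6965) = -13930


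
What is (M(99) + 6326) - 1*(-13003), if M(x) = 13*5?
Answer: 19394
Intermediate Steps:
M(x) = 65
(M(99) + 6326) - 1*(-13003) = (65 + 6326) - 1*(-13003) = 6391 + 13003 = 19394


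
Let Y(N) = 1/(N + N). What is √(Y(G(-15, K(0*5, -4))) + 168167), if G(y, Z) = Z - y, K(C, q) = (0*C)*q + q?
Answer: 135*√4466/22 ≈ 410.08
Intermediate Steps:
K(C, q) = q (K(C, q) = 0*q + q = 0 + q = q)
Y(N) = 1/(2*N)
√(Y(G(-15, K(0*5, -4))) + 168167) = √(1/(2*(-4 - 1*(-15))) + 168167) = √(1/(2*(-4 + 15)) + 168167) = √((½)/11 + 168167) = √((½)*(1/11) + 168167) = √(1/22 + 168167) = √(3699675/22) = 135*√4466/22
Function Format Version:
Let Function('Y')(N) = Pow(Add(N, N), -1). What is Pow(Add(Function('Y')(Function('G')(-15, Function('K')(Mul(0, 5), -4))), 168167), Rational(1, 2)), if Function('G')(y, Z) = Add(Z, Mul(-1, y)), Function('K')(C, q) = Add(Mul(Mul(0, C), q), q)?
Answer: Mul(Rational(135, 22), Pow(4466, Rational(1, 2))) ≈ 410.08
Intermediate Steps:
Function('K')(C, q) = q (Function('K')(C, q) = Add(Mul(0, q), q) = Add(0, q) = q)
Function('Y')(N) = Mul(Rational(1, 2), Pow(N, -1)) (Function('Y')(N) = Pow(Mul(2, N), -1) = Mul(Rational(1, 2), Pow(N, -1)))
Pow(Add(Function('Y')(Function('G')(-15, Function('K')(Mul(0, 5), -4))), 168167), Rational(1, 2)) = Pow(Add(Mul(Rational(1, 2), Pow(Add(-4, Mul(-1, -15)), -1)), 168167), Rational(1, 2)) = Pow(Add(Mul(Rational(1, 2), Pow(Add(-4, 15), -1)), 168167), Rational(1, 2)) = Pow(Add(Mul(Rational(1, 2), Pow(11, -1)), 168167), Rational(1, 2)) = Pow(Add(Mul(Rational(1, 2), Rational(1, 11)), 168167), Rational(1, 2)) = Pow(Add(Rational(1, 22), 168167), Rational(1, 2)) = Pow(Rational(3699675, 22), Rational(1, 2)) = Mul(Rational(135, 22), Pow(4466, Rational(1, 2)))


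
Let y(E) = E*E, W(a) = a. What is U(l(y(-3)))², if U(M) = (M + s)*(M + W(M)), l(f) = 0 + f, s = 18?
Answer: 236196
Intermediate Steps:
y(E) = E²
l(f) = f
U(M) = 2*M*(18 + M) (U(M) = (M + 18)*(M + M) = (18 + M)*(2*M) = 2*M*(18 + M))
U(l(y(-3)))² = (2*(-3)²*(18 + (-3)²))² = (2*9*(18 + 9))² = (2*9*27)² = 486² = 236196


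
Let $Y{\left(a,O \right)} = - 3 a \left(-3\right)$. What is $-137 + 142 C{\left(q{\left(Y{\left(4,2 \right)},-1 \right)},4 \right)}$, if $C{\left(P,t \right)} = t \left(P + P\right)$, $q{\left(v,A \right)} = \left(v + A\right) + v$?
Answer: $80519$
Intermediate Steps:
$Y{\left(a,O \right)} = 9 a$
$q{\left(v,A \right)} = A + 2 v$ ($q{\left(v,A \right)} = \left(A + v\right) + v = A + 2 v$)
$C{\left(P,t \right)} = 2 P t$ ($C{\left(P,t \right)} = t 2 P = 2 P t$)
$-137 + 142 C{\left(q{\left(Y{\left(4,2 \right)},-1 \right)},4 \right)} = -137 + 142 \cdot 2 \left(-1 + 2 \cdot 9 \cdot 4\right) 4 = -137 + 142 \cdot 2 \left(-1 + 2 \cdot 36\right) 4 = -137 + 142 \cdot 2 \left(-1 + 72\right) 4 = -137 + 142 \cdot 2 \cdot 71 \cdot 4 = -137 + 142 \cdot 568 = -137 + 80656 = 80519$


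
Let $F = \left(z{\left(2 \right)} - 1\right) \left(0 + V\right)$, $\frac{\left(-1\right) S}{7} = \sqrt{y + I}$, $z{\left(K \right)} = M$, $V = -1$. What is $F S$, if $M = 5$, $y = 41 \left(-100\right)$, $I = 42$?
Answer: $28 i \sqrt{4058} \approx 1783.7 i$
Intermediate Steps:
$y = -4100$
$z{\left(K \right)} = 5$
$S = - 7 i \sqrt{4058}$ ($S = - 7 \sqrt{-4100 + 42} = - 7 \sqrt{-4058} = - 7 i \sqrt{4058} \approx - 445.92 i$)
$F = -4$ ($F = \left(5 - 1\right) \left(0 - 1\right) = 4 \left(-1\right) = -4$)
$F S = - 4 \left(- 7 i \sqrt{4058}\right) = 28 i \sqrt{4058}$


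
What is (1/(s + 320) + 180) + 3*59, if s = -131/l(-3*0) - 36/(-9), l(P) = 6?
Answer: 647247/1813 ≈ 357.00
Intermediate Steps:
s = -107/6 (s = -131/6 - 36/(-9) = -131*⅙ - 36*(-⅑) = -131/6 + 4 = -107/6 ≈ -17.833)
(1/(s + 320) + 180) + 3*59 = (1/(-107/6 + 320) + 180) + 3*59 = (1/(1813/6) + 180) + 177 = (6/1813 + 180) + 177 = 326346/1813 + 177 = 647247/1813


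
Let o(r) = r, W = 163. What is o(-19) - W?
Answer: -182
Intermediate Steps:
o(-19) - W = -19 - 1*163 = -19 - 163 = -182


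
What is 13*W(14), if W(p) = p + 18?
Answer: 416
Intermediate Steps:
W(p) = 18 + p
13*W(14) = 13*(18 + 14) = 13*32 = 416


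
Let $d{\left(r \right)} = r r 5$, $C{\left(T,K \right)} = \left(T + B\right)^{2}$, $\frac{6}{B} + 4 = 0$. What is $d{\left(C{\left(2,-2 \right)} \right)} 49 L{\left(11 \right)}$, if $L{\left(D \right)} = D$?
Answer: $\frac{2695}{16} \approx 168.44$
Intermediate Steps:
$B = - \frac{3}{2}$ ($B = \frac{6}{-4 + 0} = \frac{6}{-4} = 6 \left(- \frac{1}{4}\right) = - \frac{3}{2} \approx -1.5$)
$C{\left(T,K \right)} = \left(- \frac{3}{2} + T\right)^{2}$ ($C{\left(T,K \right)} = \left(T - \frac{3}{2}\right)^{2} = \left(- \frac{3}{2} + T\right)^{2}$)
$d{\left(r \right)} = 5 r^{2}$ ($d{\left(r \right)} = r^{2} \cdot 5 = 5 r^{2}$)
$d{\left(C{\left(2,-2 \right)} \right)} 49 L{\left(11 \right)} = 5 \left(\frac{\left(-3 + 2 \cdot 2\right)^{2}}{4}\right)^{2} \cdot 49 \cdot 11 = 5 \left(\frac{\left(-3 + 4\right)^{2}}{4}\right)^{2} \cdot 49 \cdot 11 = 5 \left(\frac{1^{2}}{4}\right)^{2} \cdot 49 \cdot 11 = 5 \left(\frac{1}{4} \cdot 1\right)^{2} \cdot 49 \cdot 11 = \frac{5}{16} \cdot 49 \cdot 11 = \frac{245}{16} \cdot 11 = \frac{2695}{16}$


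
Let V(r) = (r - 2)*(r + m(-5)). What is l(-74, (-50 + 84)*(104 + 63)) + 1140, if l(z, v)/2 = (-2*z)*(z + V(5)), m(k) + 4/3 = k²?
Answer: 4692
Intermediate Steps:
m(k) = -4/3 + k²
V(r) = (-2 + r)*(71/3 + r) (V(r) = (r - 2)*(r + (-4/3 + (-5)²)) = (-2 + r)*(r + (-4/3 + 25)) = (-2 + r)*(r + 71/3) = (-2 + r)*(71/3 + r))
l(z, v) = -4*z*(86 + z) (l(z, v) = 2*((-2*z)*(z + (-142/3 + 5² + (65/3)*5))) = 2*((-2*z)*(z + (-142/3 + 25 + 325/3))) = 2*((-2*z)*(z + 86)) = 2*((-2*z)*(86 + z)) = 2*(-2*z*(86 + z)) = -4*z*(86 + z))
l(-74, (-50 + 84)*(104 + 63)) + 1140 = -4*(-74)*(86 - 74) + 1140 = -4*(-74)*12 + 1140 = 3552 + 1140 = 4692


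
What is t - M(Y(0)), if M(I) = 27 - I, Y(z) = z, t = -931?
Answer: -958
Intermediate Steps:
t - M(Y(0)) = -931 - (27 - 1*0) = -931 - (27 + 0) = -931 - 1*27 = -931 - 27 = -958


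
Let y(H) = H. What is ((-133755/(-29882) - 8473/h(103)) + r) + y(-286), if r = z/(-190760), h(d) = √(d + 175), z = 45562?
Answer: -21133281729/75003820 - 8473*√278/278 ≈ -789.94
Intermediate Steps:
h(d) = √(175 + d)
r = -1199/5020 (r = 45562/(-190760) = 45562*(-1/190760) = -1199/5020 ≈ -0.23884)
((-133755/(-29882) - 8473/h(103)) + r) + y(-286) = ((-133755/(-29882) - 8473/√(175 + 103)) - 1199/5020) - 286 = ((-133755*(-1/29882) - 8473*√278/278) - 1199/5020) - 286 = ((133755/29882 - 8473*√278/278) - 1199/5020) - 286 = (317810791/75003820 - 8473*√278/278) - 286 = -21133281729/75003820 - 8473*√278/278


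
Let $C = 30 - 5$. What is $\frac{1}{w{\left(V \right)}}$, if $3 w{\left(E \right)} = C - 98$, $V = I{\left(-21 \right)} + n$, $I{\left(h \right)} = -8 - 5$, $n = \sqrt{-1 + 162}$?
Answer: $- \frac{3}{73} \approx -0.041096$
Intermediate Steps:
$C = 25$
$n = \sqrt{161} \approx 12.689$
$I{\left(h \right)} = -13$ ($I{\left(h \right)} = -8 - 5 = -13$)
$V = -13 + \sqrt{161} \approx -0.31142$
$w{\left(E \right)} = - \frac{73}{3}$ ($w{\left(E \right)} = \frac{25 - 98}{3} = \frac{1}{3} \left(-73\right) = - \frac{73}{3}$)
$\frac{1}{w{\left(V \right)}} = \frac{1}{- \frac{73}{3}} = - \frac{3}{73}$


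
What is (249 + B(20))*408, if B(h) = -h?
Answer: 93432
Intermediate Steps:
(249 + B(20))*408 = (249 - 1*20)*408 = (249 - 20)*408 = 229*408 = 93432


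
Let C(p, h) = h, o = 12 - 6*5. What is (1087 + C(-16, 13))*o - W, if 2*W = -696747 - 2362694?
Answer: 3019841/2 ≈ 1.5099e+6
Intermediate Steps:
o = -18 (o = 12 - 30 = -18)
W = -3059441/2 (W = (-696747 - 2362694)/2 = (1/2)*(-3059441) = -3059441/2 ≈ -1.5297e+6)
(1087 + C(-16, 13))*o - W = (1087 + 13)*(-18) - 1*(-3059441/2) = 1100*(-18) + 3059441/2 = -19800 + 3059441/2 = 3019841/2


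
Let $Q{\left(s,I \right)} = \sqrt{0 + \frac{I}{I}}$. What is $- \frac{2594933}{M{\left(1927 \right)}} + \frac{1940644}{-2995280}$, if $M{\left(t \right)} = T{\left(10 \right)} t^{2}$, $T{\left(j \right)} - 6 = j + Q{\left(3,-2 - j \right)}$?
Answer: $- \frac{32569698715533}{47270455370260} \approx -0.68901$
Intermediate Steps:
$Q{\left(s,I \right)} = 1$ ($Q{\left(s,I \right)} = \sqrt{0 + 1} = \sqrt{1} = 1$)
$T{\left(j \right)} = 7 + j$ ($T{\left(j \right)} = 6 + \left(j + 1\right) = 6 + \left(1 + j\right) = 7 + j$)
$M{\left(t \right)} = 17 t^{2}$ ($M{\left(t \right)} = \left(7 + 10\right) t^{2} = 17 t^{2}$)
$- \frac{2594933}{M{\left(1927 \right)}} + \frac{1940644}{-2995280} = - \frac{2594933}{17 \cdot 1927^{2}} + \frac{1940644}{-2995280} = - \frac{2594933}{17 \cdot 3713329} + 1940644 \left(- \frac{1}{2995280}\right) = - \frac{2594933}{63126593} - \frac{485161}{748820} = - \frac{32569698715533}{47270455370260}$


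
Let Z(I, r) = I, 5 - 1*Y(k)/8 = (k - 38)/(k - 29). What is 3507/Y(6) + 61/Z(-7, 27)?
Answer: 524123/4648 ≈ 112.76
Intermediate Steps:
Y(k) = 40 - 8*(-38 + k)/(-29 + k) (Y(k) = 40 - 8*(k - 38)/(k - 29) = 40 - 8*(-38 + k)/(-29 + k))
3507/Y(6) + 61/Z(-7, 27) = 3507/((8*(-107 + 4*6)/(-29 + 6))) + 61/(-7) = 3507/((8*(-107 + 24)/(-23))) + 61*(-⅐) = 3507/((8*(-1/23)*(-83))) - 61/7 = 3507/(664/23) - 61/7 = 3507*(23/664) - 61/7 = 80661/664 - 61/7 = 524123/4648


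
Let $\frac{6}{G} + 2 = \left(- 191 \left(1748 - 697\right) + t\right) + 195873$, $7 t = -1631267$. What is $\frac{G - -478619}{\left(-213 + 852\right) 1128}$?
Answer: $\frac{265690500647}{400125334248} \approx 0.66402$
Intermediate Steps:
$t = - \frac{1631267}{7}$ ($t = \frac{1}{7} \left(-1631267\right) = - \frac{1631267}{7} \approx -2.3304 \cdot 10^{5}$)
$G = - \frac{14}{555119}$ ($G = \frac{6}{-2 + \left(\left(- 191 \left(1748 - 697\right) - \frac{1631267}{7}\right) + 195873\right)} = \frac{6}{-2 + \left(\left(\left(-191\right) 1051 - \frac{1631267}{7}\right) + 195873\right)} = \frac{6}{-2 + \left(\left(-200741 - \frac{1631267}{7}\right) + 195873\right)} = \frac{6}{-2 + \left(- \frac{3036454}{7} + 195873\right)} = \frac{6}{-2 - \frac{1665343}{7}} = \frac{6}{- \frac{1665357}{7}} = 6 \left(- \frac{7}{1665357}\right) = - \frac{14}{555119} \approx -2.522 \cdot 10^{-5}$)
$\frac{G - -478619}{\left(-213 + 852\right) 1128} = \frac{- \frac{14}{555119} - -478619}{\left(-213 + 852\right) 1128} = \frac{- \frac{14}{555119} + 478619}{639 \cdot 1128} = \frac{265690500647}{555119 \cdot 720792} = \frac{265690500647}{555119} \cdot \frac{1}{720792} = \frac{265690500647}{400125334248}$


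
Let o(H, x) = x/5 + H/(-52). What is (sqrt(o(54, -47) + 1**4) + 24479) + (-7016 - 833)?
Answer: 16630 + I*sqrt(159510)/130 ≈ 16630.0 + 3.0722*I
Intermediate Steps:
o(H, x) = -H/52 + x/5 (o(H, x) = x*(1/5) + H*(-1/52) = x/5 - H/52 = -H/52 + x/5)
(sqrt(o(54, -47) + 1**4) + 24479) + (-7016 - 833) = (sqrt((-1/52*54 + (1/5)*(-47)) + 1**4) + 24479) + (-7016 - 833) = (sqrt((-27/26 - 47/5) + 1) + 24479) - 7849 = (sqrt(-1357/130 + 1) + 24479) - 7849 = (sqrt(-1227/130) + 24479) - 7849 = (I*sqrt(159510)/130 + 24479) - 7849 = (24479 + I*sqrt(159510)/130) - 7849 = 16630 + I*sqrt(159510)/130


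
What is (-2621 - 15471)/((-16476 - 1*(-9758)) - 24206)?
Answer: 4523/7731 ≈ 0.58505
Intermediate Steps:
(-2621 - 15471)/((-16476 - 1*(-9758)) - 24206) = -18092/((-16476 + 9758) - 24206) = -18092/(-6718 - 24206) = -18092/(-30924) = -18092*(-1/30924) = 4523/7731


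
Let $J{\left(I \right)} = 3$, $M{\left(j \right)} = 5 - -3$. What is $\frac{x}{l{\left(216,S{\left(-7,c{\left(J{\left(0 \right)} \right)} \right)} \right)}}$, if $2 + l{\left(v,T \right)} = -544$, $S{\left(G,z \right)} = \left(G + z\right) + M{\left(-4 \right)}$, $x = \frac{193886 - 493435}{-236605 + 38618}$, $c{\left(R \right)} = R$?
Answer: $- \frac{299549}{108100902} \approx -0.002771$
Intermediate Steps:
$M{\left(j \right)} = 8$ ($M{\left(j \right)} = 5 + 3 = 8$)
$x = \frac{299549}{197987}$ ($x = - \frac{299549}{-197987} = \left(-299549\right) \left(- \frac{1}{197987}\right) = \frac{299549}{197987} \approx 1.513$)
$S{\left(G,z \right)} = 8 + G + z$ ($S{\left(G,z \right)} = \left(G + z\right) + 8 = 8 + G + z$)
$l{\left(v,T \right)} = -546$ ($l{\left(v,T \right)} = -2 - 544 = -546$)
$\frac{x}{l{\left(216,S{\left(-7,c{\left(J{\left(0 \right)} \right)} \right)} \right)}} = \frac{299549}{197987 \left(-546\right)} = \frac{299549}{197987} \left(- \frac{1}{546}\right) = - \frac{299549}{108100902}$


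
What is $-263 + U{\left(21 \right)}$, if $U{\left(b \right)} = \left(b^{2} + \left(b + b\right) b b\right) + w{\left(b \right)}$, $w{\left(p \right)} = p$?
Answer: $18721$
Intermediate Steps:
$U{\left(b \right)} = b + b^{2} + 2 b^{3}$ ($U{\left(b \right)} = \left(b^{2} + \left(b + b\right) b b\right) + b = \left(b^{2} + 2 b b b\right) + b = \left(b^{2} + 2 b^{2} b\right) + b = \left(b^{2} + 2 b^{3}\right) + b = b + b^{2} + 2 b^{3}$)
$-263 + U{\left(21 \right)} = -263 + 21 \left(1 + 21 + 2 \cdot 21^{2}\right) = -263 + 21 \left(1 + 21 + 2 \cdot 441\right) = -263 + 21 \left(1 + 21 + 882\right) = -263 + 21 \cdot 904 = -263 + 18984 = 18721$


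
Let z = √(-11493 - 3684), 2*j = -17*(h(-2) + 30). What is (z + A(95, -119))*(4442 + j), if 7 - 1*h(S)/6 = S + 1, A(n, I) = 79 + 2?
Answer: 306099 + 3779*I*√15177 ≈ 3.061e+5 + 4.6555e+5*I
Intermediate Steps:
A(n, I) = 81
h(S) = 36 - 6*S (h(S) = 42 - 6*(S + 1) = 42 - 6*(1 + S) = 42 + (-6 - 6*S) = 36 - 6*S)
j = -663 (j = (-17*((36 - 6*(-2)) + 30))/2 = (-17*((36 + 12) + 30))/2 = (-17*(48 + 30))/2 = (-17*78)/2 = (½)*(-1326) = -663)
z = I*√15177 (z = √(-15177) = I*√15177 ≈ 123.19*I)
(z + A(95, -119))*(4442 + j) = (I*√15177 + 81)*(4442 - 663) = (81 + I*√15177)*3779 = 306099 + 3779*I*√15177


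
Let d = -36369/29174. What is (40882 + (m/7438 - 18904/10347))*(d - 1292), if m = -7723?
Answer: -118699707611855642963/2245259805564 ≈ -5.2867e+7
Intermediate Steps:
d = -36369/29174 (d = -36369*1/29174 = -36369/29174 ≈ -1.2466)
(40882 + (m/7438 - 18904/10347))*(d - 1292) = (40882 + (-7723/7438 - 18904/10347))*(-36369/29174 - 1292) = (40882 + (-7723*1/7438 - 18904*1/10347))*(-37729177/29174) = (40882 + (-7723/7438 - 18904/10347))*(-37729177/29174) = (40882 - 220517833/76960986)*(-37729177/29174) = (3146098511819/76960986)*(-37729177/29174) = -118699707611855642963/2245259805564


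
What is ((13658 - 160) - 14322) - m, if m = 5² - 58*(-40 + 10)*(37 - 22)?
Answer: -26949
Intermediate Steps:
m = 26125 (m = 25 - (-1740)*15 = 25 - 58*(-450) = 25 + 26100 = 26125)
((13658 - 160) - 14322) - m = ((13658 - 160) - 14322) - 1*26125 = (13498 - 14322) - 26125 = -824 - 26125 = -26949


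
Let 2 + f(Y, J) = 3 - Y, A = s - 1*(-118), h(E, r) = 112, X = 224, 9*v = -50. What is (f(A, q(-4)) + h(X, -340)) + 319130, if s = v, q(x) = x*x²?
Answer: 2872175/9 ≈ 3.1913e+5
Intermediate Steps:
v = -50/9 (v = (⅑)*(-50) = -50/9 ≈ -5.5556)
q(x) = x³
s = -50/9 ≈ -5.5556
A = 1012/9 (A = -50/9 - 1*(-118) = -50/9 + 118 = 1012/9 ≈ 112.44)
f(Y, J) = 1 - Y (f(Y, J) = -2 + (3 - Y) = 1 - Y)
(f(A, q(-4)) + h(X, -340)) + 319130 = ((1 - 1*1012/9) + 112) + 319130 = ((1 - 1012/9) + 112) + 319130 = (-1003/9 + 112) + 319130 = 5/9 + 319130 = 2872175/9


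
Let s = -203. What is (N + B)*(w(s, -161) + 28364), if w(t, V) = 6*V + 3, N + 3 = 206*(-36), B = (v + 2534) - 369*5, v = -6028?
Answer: -349581958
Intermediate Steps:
B = -5339 (B = (-6028 + 2534) - 369*5 = -3494 - 1845 = -5339)
N = -7419 (N = -3 + 206*(-36) = -3 - 7416 = -7419)
w(t, V) = 3 + 6*V
(N + B)*(w(s, -161) + 28364) = (-7419 - 5339)*((3 + 6*(-161)) + 28364) = -12758*((3 - 966) + 28364) = -12758*(-963 + 28364) = -12758*27401 = -349581958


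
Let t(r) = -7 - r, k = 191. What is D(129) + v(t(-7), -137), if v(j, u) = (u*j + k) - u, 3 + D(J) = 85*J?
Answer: 11290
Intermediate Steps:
D(J) = -3 + 85*J
v(j, u) = 191 - u + j*u (v(j, u) = (u*j + 191) - u = (j*u + 191) - u = (191 + j*u) - u = 191 - u + j*u)
D(129) + v(t(-7), -137) = (-3 + 85*129) + (191 - 1*(-137) + (-7 - 1*(-7))*(-137)) = (-3 + 10965) + (191 + 137 + (-7 + 7)*(-137)) = 10962 + (191 + 137 + 0*(-137)) = 10962 + (191 + 137 + 0) = 10962 + 328 = 11290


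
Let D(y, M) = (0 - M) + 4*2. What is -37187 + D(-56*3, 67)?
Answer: -37246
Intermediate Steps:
D(y, M) = 8 - M (D(y, M) = -M + 8 = 8 - M)
-37187 + D(-56*3, 67) = -37187 + (8 - 1*67) = -37187 + (8 - 67) = -37187 - 59 = -37246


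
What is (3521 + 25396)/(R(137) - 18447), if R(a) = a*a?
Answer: 4131/46 ≈ 89.804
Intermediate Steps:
R(a) = a²
(3521 + 25396)/(R(137) - 18447) = (3521 + 25396)/(137² - 18447) = 28917/(18769 - 18447) = 28917/322 = 28917*(1/322) = 4131/46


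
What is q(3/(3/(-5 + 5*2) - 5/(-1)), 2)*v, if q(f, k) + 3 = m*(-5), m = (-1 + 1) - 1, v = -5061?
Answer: -10122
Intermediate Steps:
m = -1 (m = 0 - 1 = -1)
q(f, k) = 2 (q(f, k) = -3 - 1*(-5) = -3 + 5 = 2)
q(3/(3/(-5 + 5*2) - 5/(-1)), 2)*v = 2*(-5061) = -10122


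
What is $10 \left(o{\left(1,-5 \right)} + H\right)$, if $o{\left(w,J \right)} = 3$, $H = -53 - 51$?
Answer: $-1010$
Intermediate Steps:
$H = -104$
$10 \left(o{\left(1,-5 \right)} + H\right) = 10 \left(3 - 104\right) = 10 \left(-101\right) = -1010$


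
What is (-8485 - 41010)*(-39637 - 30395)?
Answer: 3466233840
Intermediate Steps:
(-8485 - 41010)*(-39637 - 30395) = -49495*(-70032) = 3466233840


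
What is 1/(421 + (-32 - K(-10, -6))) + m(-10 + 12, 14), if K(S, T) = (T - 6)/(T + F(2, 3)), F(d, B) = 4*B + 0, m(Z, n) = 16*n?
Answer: 87585/391 ≈ 224.00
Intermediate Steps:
F(d, B) = 4*B
K(S, T) = (-6 + T)/(12 + T) (K(S, T) = (T - 6)/(T + 4*3) = (-6 + T)/(T + 12) = (-6 + T)/(12 + T))
1/(421 + (-32 - K(-10, -6))) + m(-10 + 12, 14) = 1/(421 + (-32 - (-6 - 6)/(12 - 6))) + 16*14 = 1/(421 + (-32 - (-12)/6)) + 224 = 1/(421 + (-32 - 1*(-2))) + 224 = 1/(421 + (-32 + 2)) + 224 = 1/(421 - 30) + 224 = 1/391 + 224 = 87585/391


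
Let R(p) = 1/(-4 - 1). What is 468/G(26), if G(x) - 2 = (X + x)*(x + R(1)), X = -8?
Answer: 585/583 ≈ 1.0034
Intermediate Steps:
R(p) = -⅕ (R(p) = 1/(-5) = -⅕)
G(x) = 2 + (-8 + x)*(-⅕ + x) (G(x) = 2 + (-8 + x)*(x - ⅕) = 2 + (-8 + x)*(-⅕ + x))
468/G(26) = 468/(18/5 + 26² - 41/5*26) = 468/(18/5 + 676 - 1066/5) = 468/(2332/5) = 468*(5/2332) = 585/583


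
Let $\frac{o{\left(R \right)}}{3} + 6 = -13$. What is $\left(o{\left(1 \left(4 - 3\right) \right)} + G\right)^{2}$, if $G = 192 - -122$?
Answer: $66049$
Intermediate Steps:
$G = 314$ ($G = 192 + 122 = 314$)
$o{\left(R \right)} = -57$ ($o{\left(R \right)} = -18 + 3 \left(-13\right) = -18 - 39 = -57$)
$\left(o{\left(1 \left(4 - 3\right) \right)} + G\right)^{2} = \left(-57 + 314\right)^{2} = 257^{2} = 66049$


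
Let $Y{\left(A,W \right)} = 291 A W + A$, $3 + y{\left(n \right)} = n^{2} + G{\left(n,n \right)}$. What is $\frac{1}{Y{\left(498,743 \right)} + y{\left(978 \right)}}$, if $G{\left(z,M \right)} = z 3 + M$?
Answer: $\frac{1}{108634965} \approx 9.2051 \cdot 10^{-9}$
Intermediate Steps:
$G{\left(z,M \right)} = M + 3 z$ ($G{\left(z,M \right)} = 3 z + M = M + 3 z$)
$y{\left(n \right)} = -3 + n^{2} + 4 n$ ($y{\left(n \right)} = -3 + \left(n^{2} + \left(n + 3 n\right)\right) = -3 + \left(n^{2} + 4 n\right) = -3 + n^{2} + 4 n$)
$Y{\left(A,W \right)} = A + 291 A W$ ($Y{\left(A,W \right)} = 291 A W + A = A + 291 A W$)
$\frac{1}{Y{\left(498,743 \right)} + y{\left(978 \right)}} = \frac{1}{498 \left(1 + 291 \cdot 743\right) + \left(-3 + 978^{2} + 4 \cdot 978\right)} = \frac{1}{498 \left(1 + 216213\right) + \left(-3 + 956484 + 3912\right)} = \frac{1}{498 \cdot 216214 + 960393} = \frac{1}{107674572 + 960393} = \frac{1}{108634965}$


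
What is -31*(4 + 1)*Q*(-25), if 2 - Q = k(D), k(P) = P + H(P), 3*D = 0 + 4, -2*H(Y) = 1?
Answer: 27125/6 ≈ 4520.8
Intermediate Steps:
H(Y) = -½ (H(Y) = -½*1 = -½)
D = 4/3 (D = (0 + 4)/3 = (⅓)*4 = 4/3 ≈ 1.3333)
k(P) = -½ + P (k(P) = P - ½ = -½ + P)
Q = 7/6 (Q = 2 - (-½ + 4/3) = 2 - 1*⅚ = 2 - ⅚ = 7/6 ≈ 1.1667)
-31*(4 + 1)*Q*(-25) = -31*(4 + 1)*7/6*(-25) = -155*7/6*(-25) = -31*35/6*(-25) = -1085/6*(-25) = 27125/6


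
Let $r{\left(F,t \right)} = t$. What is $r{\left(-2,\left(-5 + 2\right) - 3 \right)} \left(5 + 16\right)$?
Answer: $-126$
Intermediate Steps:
$r{\left(-2,\left(-5 + 2\right) - 3 \right)} \left(5 + 16\right) = \left(\left(-5 + 2\right) - 3\right) \left(5 + 16\right) = \left(-3 - 3\right) 21 = \left(-6\right) 21 = -126$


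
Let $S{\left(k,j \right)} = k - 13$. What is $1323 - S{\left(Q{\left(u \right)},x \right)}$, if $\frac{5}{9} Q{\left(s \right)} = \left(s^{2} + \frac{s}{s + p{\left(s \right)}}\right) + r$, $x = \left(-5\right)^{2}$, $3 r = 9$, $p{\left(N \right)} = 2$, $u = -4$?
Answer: $\frac{6491}{5} \approx 1298.2$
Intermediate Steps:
$r = 3$ ($r = \frac{1}{3} \cdot 9 = 3$)
$x = 25$
$Q{\left(s \right)} = \frac{27}{5} + \frac{9 s^{2}}{5} + \frac{9 s}{5 \left(2 + s\right)}$ ($Q{\left(s \right)} = \frac{9 \left(\left(s^{2} + \frac{s}{s + 2}\right) + 3\right)}{5} = \frac{9 \left(\left(s^{2} + \frac{s}{2 + s}\right) + 3\right)}{5} = \frac{9 \left(3 + s^{2} + \frac{s}{2 + s}\right)}{5} = \frac{27}{5} + \frac{9 s^{2}}{5} + \frac{9 s}{5 \left(2 + s\right)}$)
$S{\left(k,j \right)} = -13 + k$ ($S{\left(k,j \right)} = k - 13 = -13 + k$)
$1323 - S{\left(Q{\left(u \right)},x \right)} = 1323 - \left(-13 + \frac{9 \left(6 + \left(-4\right)^{3} + 2 \left(-4\right)^{2} + 4 \left(-4\right)\right)}{5 \left(2 - 4\right)}\right) = 1323 - \left(-13 + \frac{9 \left(6 - 64 + 2 \cdot 16 - 16\right)}{5 \left(-2\right)}\right) = 1323 - \left(-13 + \frac{9}{5} \left(- \frac{1}{2}\right) \left(6 - 64 + 32 - 16\right)\right) = 1323 - \left(-13 + \frac{9}{5} \left(- \frac{1}{2}\right) \left(-42\right)\right) = 1323 - \left(-13 + \frac{189}{5}\right) = 1323 - \frac{124}{5} = \frac{6491}{5}$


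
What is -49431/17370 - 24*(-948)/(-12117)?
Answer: -110461963/23385810 ≈ -4.7235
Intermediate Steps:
-49431/17370 - 24*(-948)/(-12117) = -49431*1/17370 + 22752*(-1/12117) = -16477/5790 - 7584/4039 = -110461963/23385810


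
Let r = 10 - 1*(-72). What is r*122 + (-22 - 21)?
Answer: 9961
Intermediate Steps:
r = 82 (r = 10 + 72 = 82)
r*122 + (-22 - 21) = 82*122 + (-22 - 21) = 10004 - 43 = 9961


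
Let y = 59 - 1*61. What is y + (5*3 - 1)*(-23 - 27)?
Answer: -702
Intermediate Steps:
y = -2 (y = 59 - 61 = -2)
y + (5*3 - 1)*(-23 - 27) = -2 + (5*3 - 1)*(-23 - 27) = -2 + (15 - 1)*(-50) = -2 + 14*(-50) = -2 - 700 = -702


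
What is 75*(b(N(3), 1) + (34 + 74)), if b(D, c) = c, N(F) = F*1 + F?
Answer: 8175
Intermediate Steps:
N(F) = 2*F (N(F) = F + F = 2*F)
75*(b(N(3), 1) + (34 + 74)) = 75*(1 + (34 + 74)) = 75*(1 + 108) = 75*109 = 8175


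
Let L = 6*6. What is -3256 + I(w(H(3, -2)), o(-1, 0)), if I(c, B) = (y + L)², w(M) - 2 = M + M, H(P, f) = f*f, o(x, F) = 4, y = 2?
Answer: -1812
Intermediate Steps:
L = 36
H(P, f) = f²
w(M) = 2 + 2*M (w(M) = 2 + (M + M) = 2 + 2*M)
I(c, B) = 1444 (I(c, B) = (2 + 36)² = 38² = 1444)
-3256 + I(w(H(3, -2)), o(-1, 0)) = -3256 + 1444 = -1812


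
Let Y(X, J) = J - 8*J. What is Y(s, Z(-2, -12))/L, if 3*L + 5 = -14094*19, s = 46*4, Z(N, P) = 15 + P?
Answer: 63/267791 ≈ 0.00023526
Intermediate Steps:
s = 184
Y(X, J) = -7*J
L = -267791/3 (L = -5/3 + (-14094*19)/3 = -5/3 + (1/3)*(-267786) = -5/3 - 89262 = -267791/3 ≈ -89264.)
Y(s, Z(-2, -12))/L = (-7*(15 - 12))/(-267791/3) = -7*3*(-3/267791) = -21*(-3/267791) = 63/267791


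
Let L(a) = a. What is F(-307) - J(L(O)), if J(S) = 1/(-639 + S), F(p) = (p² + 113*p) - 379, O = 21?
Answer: 36572623/618 ≈ 59179.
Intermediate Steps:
F(p) = -379 + p² + 113*p
F(-307) - J(L(O)) = (-379 + (-307)² + 113*(-307)) - 1/(-639 + 21) = (-379 + 94249 - 34691) - 1/(-618) = 59179 - 1*(-1/618) = 59179 + 1/618 = 36572623/618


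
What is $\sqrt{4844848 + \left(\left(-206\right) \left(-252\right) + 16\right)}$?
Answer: $2 \sqrt{1224194} \approx 2212.9$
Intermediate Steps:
$\sqrt{4844848 + \left(\left(-206\right) \left(-252\right) + 16\right)} = \sqrt{4844848 + \left(51912 + 16\right)} = \sqrt{4844848 + 51928} = \sqrt{4896776} = 2 \sqrt{1224194}$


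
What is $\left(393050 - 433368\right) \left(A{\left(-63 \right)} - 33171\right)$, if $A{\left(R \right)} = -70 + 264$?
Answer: $1329566686$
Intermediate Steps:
$A{\left(R \right)} = 194$
$\left(393050 - 433368\right) \left(A{\left(-63 \right)} - 33171\right) = \left(393050 - 433368\right) \left(194 - 33171\right) = \left(-40318\right) \left(-32977\right) = 1329566686$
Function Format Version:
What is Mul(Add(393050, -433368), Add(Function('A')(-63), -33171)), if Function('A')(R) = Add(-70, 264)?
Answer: 1329566686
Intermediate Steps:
Function('A')(R) = 194
Mul(Add(393050, -433368), Add(Function('A')(-63), -33171)) = Mul(Add(393050, -433368), Add(194, -33171)) = Mul(-40318, -32977) = 1329566686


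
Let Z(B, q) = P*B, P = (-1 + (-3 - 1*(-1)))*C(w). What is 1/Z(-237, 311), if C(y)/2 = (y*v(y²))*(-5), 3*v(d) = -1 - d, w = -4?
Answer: -1/161160 ≈ -6.2050e-6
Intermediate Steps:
v(d) = -⅓ - d/3 (v(d) = (-1 - d)/3 = -⅓ - d/3)
C(y) = -10*y*(-⅓ - y²/3) (C(y) = 2*((y*(-⅓ - y²/3))*(-5)) = 2*(-5*y*(-⅓ - y²/3)) = -10*y*(-⅓ - y²/3))
P = 680 (P = (-1 + (-3 - 1*(-1)))*((10/3)*(-4)*(1 + (-4)²)) = (-1 + (-3 + 1))*((10/3)*(-4)*(1 + 16)) = (-1 - 2)*((10/3)*(-4)*17) = -3*(-680/3) = 680)
Z(B, q) = 680*B
1/Z(-237, 311) = 1/(680*(-237)) = 1/(-161160) = -1/161160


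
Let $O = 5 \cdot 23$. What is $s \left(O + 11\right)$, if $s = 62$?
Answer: $7812$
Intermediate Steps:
$O = 115$
$s \left(O + 11\right) = 62 \left(115 + 11\right) = 62 \cdot 126 = 7812$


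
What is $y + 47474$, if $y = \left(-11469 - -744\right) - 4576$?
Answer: $32173$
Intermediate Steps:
$y = -15301$ ($y = \left(-11469 + 744\right) - 4576 = -10725 - 4576 = -15301$)
$y + 47474 = -15301 + 47474 = 32173$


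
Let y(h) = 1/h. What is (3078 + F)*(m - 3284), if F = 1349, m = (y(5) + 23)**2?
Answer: -303886988/25 ≈ -1.2155e+7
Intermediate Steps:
m = 13456/25 (m = (1/5 + 23)**2 = (116/5)**2 = 13456/25 ≈ 538.24)
(3078 + F)*(m - 3284) = (3078 + 1349)*(13456/25 - 3284) = 4427*(-68644/25) = -303886988/25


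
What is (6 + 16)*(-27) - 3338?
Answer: -3932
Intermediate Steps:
(6 + 16)*(-27) - 3338 = 22*(-27) - 3338 = -594 - 3338 = -3932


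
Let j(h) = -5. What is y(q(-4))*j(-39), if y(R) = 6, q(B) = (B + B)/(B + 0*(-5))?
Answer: -30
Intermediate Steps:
q(B) = 2 (q(B) = (2*B)/(B + 0) = (2*B)/B = 2)
y(q(-4))*j(-39) = 6*(-5) = -30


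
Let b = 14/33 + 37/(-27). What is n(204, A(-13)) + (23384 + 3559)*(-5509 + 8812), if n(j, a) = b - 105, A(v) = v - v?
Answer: 26430809047/297 ≈ 8.8993e+7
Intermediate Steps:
A(v) = 0
b = -281/297 (b = 14*(1/33) + 37*(-1/27) = 14/33 - 37/27 = -281/297 ≈ -0.94613)
n(j, a) = -31466/297 (n(j, a) = -281/297 - 105 = -31466/297)
n(204, A(-13)) + (23384 + 3559)*(-5509 + 8812) = -31466/297 + (23384 + 3559)*(-5509 + 8812) = -31466/297 + 26943*3303 = -31466/297 + 88992729 = 26430809047/297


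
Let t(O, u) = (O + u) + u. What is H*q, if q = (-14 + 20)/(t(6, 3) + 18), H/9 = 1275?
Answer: 2295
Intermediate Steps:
t(O, u) = O + 2*u
H = 11475 (H = 9*1275 = 11475)
q = ⅕ (q = (-14 + 20)/((6 + 2*3) + 18) = 6/((6 + 6) + 18) = 6/(12 + 18) = 6/30 = 6*(1/30) = ⅕ ≈ 0.20000)
H*q = 11475*(⅕) = 2295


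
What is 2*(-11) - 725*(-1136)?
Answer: 823578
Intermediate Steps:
2*(-11) - 725*(-1136) = -22 + 823600 = 823578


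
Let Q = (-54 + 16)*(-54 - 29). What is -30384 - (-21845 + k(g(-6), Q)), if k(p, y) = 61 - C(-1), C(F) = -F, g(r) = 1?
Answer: -8599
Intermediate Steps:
Q = 3154 (Q = -38*(-83) = 3154)
k(p, y) = 60 (k(p, y) = 61 - (-1)*(-1) = 61 - 1*1 = 61 - 1 = 60)
-30384 - (-21845 + k(g(-6), Q)) = -30384 - (-21845 + 60) = -30384 - 1*(-21785) = -30384 + 21785 = -8599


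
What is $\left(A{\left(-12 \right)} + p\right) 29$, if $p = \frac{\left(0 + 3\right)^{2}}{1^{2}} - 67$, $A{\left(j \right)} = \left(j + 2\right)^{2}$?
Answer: $1218$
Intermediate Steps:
$A{\left(j \right)} = \left(2 + j\right)^{2}$
$p = -58$ ($p = \frac{3^{2}}{1} - 67 = 9 \cdot 1 - 67 = 9 - 67 = -58$)
$\left(A{\left(-12 \right)} + p\right) 29 = \left(\left(2 - 12\right)^{2} - 58\right) 29 = \left(\left(-10\right)^{2} - 58\right) 29 = \left(100 - 58\right) 29 = 42 \cdot 29 = 1218$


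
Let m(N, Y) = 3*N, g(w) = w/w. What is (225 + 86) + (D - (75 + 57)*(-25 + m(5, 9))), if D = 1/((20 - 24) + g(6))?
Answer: 4892/3 ≈ 1630.7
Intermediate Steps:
g(w) = 1
D = -⅓ (D = 1/((20 - 24) + 1) = 1/(-4 + 1) = 1/(-3) = -⅓ ≈ -0.33333)
(225 + 86) + (D - (75 + 57)*(-25 + m(5, 9))) = (225 + 86) + (-⅓ - (75 + 57)*(-25 + 3*5)) = 311 + (-⅓ - 132*(-25 + 15)) = 311 + (-⅓ - 132*(-10)) = 311 + (-⅓ - 1*(-1320)) = 311 + (-⅓ + 1320) = 311 + 3959/3 = 4892/3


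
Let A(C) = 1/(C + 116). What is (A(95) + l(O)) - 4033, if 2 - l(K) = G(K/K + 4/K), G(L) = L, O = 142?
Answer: -60403743/14981 ≈ -4032.0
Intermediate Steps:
l(K) = 1 - 4/K (l(K) = 2 - (K/K + 4/K) = 2 - (1 + 4/K) = 2 + (-1 - 4/K) = 1 - 4/K)
A(C) = 1/(116 + C)
(A(95) + l(O)) - 4033 = (1/(116 + 95) + (-4 + 142)/142) - 4033 = (1/211 + (1/142)*138) - 4033 = (1/211 + 69/71) - 4033 = 14630/14981 - 4033 = -60403743/14981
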